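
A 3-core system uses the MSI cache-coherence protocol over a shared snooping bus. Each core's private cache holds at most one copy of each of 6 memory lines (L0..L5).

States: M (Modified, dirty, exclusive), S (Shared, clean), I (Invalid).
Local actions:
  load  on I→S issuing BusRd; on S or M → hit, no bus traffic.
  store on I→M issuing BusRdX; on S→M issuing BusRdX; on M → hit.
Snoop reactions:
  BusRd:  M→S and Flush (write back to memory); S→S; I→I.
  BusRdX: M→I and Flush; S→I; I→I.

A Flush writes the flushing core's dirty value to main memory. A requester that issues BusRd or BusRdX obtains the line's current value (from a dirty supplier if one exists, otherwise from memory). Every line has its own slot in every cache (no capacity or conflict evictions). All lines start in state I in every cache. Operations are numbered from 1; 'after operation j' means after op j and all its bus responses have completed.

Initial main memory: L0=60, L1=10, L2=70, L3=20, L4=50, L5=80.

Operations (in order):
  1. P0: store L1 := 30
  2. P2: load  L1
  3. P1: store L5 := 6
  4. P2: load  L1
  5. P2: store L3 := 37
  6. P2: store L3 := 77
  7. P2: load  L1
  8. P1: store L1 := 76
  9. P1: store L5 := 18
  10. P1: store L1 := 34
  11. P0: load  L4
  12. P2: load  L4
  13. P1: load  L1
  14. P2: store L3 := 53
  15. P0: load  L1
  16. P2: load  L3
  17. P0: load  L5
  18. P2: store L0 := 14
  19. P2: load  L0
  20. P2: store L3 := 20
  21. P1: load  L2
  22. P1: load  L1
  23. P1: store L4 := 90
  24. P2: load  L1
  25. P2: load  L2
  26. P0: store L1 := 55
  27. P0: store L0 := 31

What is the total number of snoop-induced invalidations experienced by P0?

invalidations = 2

  op1 P0: store L1 := 30 → M/I/I on L1; bus BusRdX; mem=10
  op2 P2: load  L1 → S/I/S on L1; bus BusRd Flush; mem=30
  op3 P1: store L5 := 6 → I/M/I on L5; bus BusRdX; mem=80
  op4 P2: load  L1 → S/I/S on L1; bus (none); mem=30
  op5 P2: store L3 := 37 → I/I/M on L3; bus BusRdX; mem=20
  op6 P2: store L3 := 77 → I/I/M on L3; bus (none); mem=20
  op7 P2: load  L1 → S/I/S on L1; bus (none); mem=30
  op8 P1: store L1 := 76 → I/M/I on L1; bus BusRdX; mem=30
  op9 P1: store L5 := 18 → I/M/I on L5; bus (none); mem=80
  op10 P1: store L1 := 34 → I/M/I on L1; bus (none); mem=30
  op11 P0: load  L4 → S/I/I on L4; bus BusRd; mem=50
  op12 P2: load  L4 → S/I/S on L4; bus BusRd; mem=50
  op13 P1: load  L1 → I/M/I on L1; bus (none); mem=30
  op14 P2: store L3 := 53 → I/I/M on L3; bus (none); mem=20
  op15 P0: load  L1 → S/S/I on L1; bus BusRd Flush; mem=34
  op16 P2: load  L3 → I/I/M on L3; bus (none); mem=20
  op17 P0: load  L5 → S/S/I on L5; bus BusRd Flush; mem=18
  op18 P2: store L0 := 14 → I/I/M on L0; bus BusRdX; mem=60
  op19 P2: load  L0 → I/I/M on L0; bus (none); mem=60
  op20 P2: store L3 := 20 → I/I/M on L3; bus (none); mem=20
  op21 P1: load  L2 → I/S/I on L2; bus BusRd; mem=70
  op22 P1: load  L1 → S/S/I on L1; bus (none); mem=34
  op23 P1: store L4 := 90 → I/M/I on L4; bus BusRdX; mem=50
  op24 P2: load  L1 → S/S/S on L1; bus BusRd; mem=34
  op25 P2: load  L2 → I/S/S on L2; bus BusRd; mem=70
  op26 P0: store L1 := 55 → M/I/I on L1; bus BusRdX; mem=34
  op27 P0: store L0 := 31 → M/I/I on L0; bus BusRdX Flush; mem=14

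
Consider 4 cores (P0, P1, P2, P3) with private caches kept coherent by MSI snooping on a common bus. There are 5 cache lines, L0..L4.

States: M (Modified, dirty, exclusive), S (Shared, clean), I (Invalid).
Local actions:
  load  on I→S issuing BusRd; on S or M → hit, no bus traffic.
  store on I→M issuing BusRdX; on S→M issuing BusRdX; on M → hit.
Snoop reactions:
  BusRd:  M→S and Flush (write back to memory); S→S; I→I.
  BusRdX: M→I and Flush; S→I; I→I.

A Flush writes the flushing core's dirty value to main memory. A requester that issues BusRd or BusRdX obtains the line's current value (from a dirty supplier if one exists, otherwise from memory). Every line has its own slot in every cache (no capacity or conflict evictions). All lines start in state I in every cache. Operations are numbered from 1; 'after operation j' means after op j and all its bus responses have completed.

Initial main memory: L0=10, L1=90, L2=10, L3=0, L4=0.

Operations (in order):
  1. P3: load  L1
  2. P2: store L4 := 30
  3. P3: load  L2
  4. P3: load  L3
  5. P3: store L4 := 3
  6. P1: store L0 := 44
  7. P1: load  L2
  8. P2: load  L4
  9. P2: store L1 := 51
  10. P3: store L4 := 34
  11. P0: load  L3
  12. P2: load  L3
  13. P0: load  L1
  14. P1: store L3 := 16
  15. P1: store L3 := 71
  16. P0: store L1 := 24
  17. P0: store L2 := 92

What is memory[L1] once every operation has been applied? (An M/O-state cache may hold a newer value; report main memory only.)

step 1: P3: load  L1  ⟶  IIIS  (L1)  txn=BusRd  M[L1]=90
step 2: P2: store L4 := 30  ⟶  IIMI  (L4)  txn=BusRdX  M[L4]=0
step 3: P3: load  L2  ⟶  IIIS  (L2)  txn=BusRd  M[L2]=10
step 4: P3: load  L3  ⟶  IIIS  (L3)  txn=BusRd  M[L3]=0
step 5: P3: store L4 := 3  ⟶  IIIM  (L4)  txn=BusRdX+Flush  M[L4]=30
step 6: P1: store L0 := 44  ⟶  IMII  (L0)  txn=BusRdX  M[L0]=10
step 7: P1: load  L2  ⟶  ISIS  (L2)  txn=BusRd  M[L2]=10
step 8: P2: load  L4  ⟶  IISS  (L4)  txn=BusRd+Flush  M[L4]=3
step 9: P2: store L1 := 51  ⟶  IIMI  (L1)  txn=BusRdX  M[L1]=90
step 10: P3: store L4 := 34  ⟶  IIIM  (L4)  txn=BusRdX  M[L4]=3
step 11: P0: load  L3  ⟶  SIIS  (L3)  txn=BusRd  M[L3]=0
step 12: P2: load  L3  ⟶  SISS  (L3)  txn=BusRd  M[L3]=0
step 13: P0: load  L1  ⟶  SISI  (L1)  txn=BusRd+Flush  M[L1]=51
step 14: P1: store L3 := 16  ⟶  IMII  (L3)  txn=BusRdX  M[L3]=0
step 15: P1: store L3 := 71  ⟶  IMII  (L3)  txn=∅  M[L3]=0
step 16: P0: store L1 := 24  ⟶  MIII  (L1)  txn=BusRdX  M[L1]=51
step 17: P0: store L2 := 92  ⟶  MIII  (L2)  txn=BusRdX  M[L2]=10

memory[L1] = 51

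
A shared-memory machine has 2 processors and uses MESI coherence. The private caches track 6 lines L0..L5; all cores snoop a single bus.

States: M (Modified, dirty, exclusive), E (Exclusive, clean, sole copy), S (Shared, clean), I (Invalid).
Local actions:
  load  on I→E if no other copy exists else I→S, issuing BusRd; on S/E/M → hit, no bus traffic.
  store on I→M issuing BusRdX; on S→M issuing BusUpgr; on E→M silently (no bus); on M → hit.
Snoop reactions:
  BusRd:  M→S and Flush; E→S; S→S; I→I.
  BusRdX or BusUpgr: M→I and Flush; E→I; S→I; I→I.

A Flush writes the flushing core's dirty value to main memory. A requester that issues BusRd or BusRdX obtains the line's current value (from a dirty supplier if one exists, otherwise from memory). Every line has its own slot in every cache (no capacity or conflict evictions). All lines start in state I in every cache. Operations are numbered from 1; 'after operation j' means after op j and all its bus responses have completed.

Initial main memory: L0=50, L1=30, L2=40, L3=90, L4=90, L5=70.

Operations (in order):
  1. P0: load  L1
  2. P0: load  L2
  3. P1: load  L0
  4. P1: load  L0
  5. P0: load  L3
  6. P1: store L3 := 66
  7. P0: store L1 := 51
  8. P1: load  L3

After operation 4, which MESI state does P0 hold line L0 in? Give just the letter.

state = I

  op1 P0: load  L1 → E/I on L1; bus BusRd; mem=30
  op2 P0: load  L2 → E/I on L2; bus BusRd; mem=40
  op3 P1: load  L0 → I/E on L0; bus BusRd; mem=50
  op4 P1: load  L0 → I/E on L0; bus (none); mem=50
  op5 P0: load  L3 → E/I on L3; bus BusRd; mem=90
  op6 P1: store L3 := 66 → I/M on L3; bus BusRdX; mem=90
  op7 P0: store L1 := 51 → M/I on L1; bus (none); mem=30
  op8 P1: load  L3 → I/M on L3; bus (none); mem=90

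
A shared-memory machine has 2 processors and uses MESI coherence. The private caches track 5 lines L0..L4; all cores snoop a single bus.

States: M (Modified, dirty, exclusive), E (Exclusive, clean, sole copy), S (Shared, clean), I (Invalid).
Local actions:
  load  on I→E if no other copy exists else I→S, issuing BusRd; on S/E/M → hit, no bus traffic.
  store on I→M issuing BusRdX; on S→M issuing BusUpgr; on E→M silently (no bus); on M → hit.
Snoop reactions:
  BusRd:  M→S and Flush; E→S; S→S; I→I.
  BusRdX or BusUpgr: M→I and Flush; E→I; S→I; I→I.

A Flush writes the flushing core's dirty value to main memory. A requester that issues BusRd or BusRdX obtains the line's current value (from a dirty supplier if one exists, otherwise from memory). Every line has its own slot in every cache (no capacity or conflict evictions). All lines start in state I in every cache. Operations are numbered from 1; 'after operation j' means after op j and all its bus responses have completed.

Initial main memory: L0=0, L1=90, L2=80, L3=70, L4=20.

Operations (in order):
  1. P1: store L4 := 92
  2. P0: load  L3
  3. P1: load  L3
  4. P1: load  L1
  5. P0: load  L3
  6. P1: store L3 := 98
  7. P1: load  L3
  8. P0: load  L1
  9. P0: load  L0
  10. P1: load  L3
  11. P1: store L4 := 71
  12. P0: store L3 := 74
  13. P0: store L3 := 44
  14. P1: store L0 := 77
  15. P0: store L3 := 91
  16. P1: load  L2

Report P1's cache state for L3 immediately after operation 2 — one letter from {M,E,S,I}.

  op1 P1: store L4 := 92 → I/M on L4; bus BusRdX; mem=20
  op2 P0: load  L3 → E/I on L3; bus BusRd; mem=70
  op3 P1: load  L3 → S/S on L3; bus BusRd; mem=70
  op4 P1: load  L1 → I/E on L1; bus BusRd; mem=90
  op5 P0: load  L3 → S/S on L3; bus (none); mem=70
  op6 P1: store L3 := 98 → I/M on L3; bus BusUpgr; mem=70
  op7 P1: load  L3 → I/M on L3; bus (none); mem=70
  op8 P0: load  L1 → S/S on L1; bus BusRd; mem=90
  op9 P0: load  L0 → E/I on L0; bus BusRd; mem=0
  op10 P1: load  L3 → I/M on L3; bus (none); mem=70
  op11 P1: store L4 := 71 → I/M on L4; bus (none); mem=20
  op12 P0: store L3 := 74 → M/I on L3; bus BusRdX Flush; mem=98
  op13 P0: store L3 := 44 → M/I on L3; bus (none); mem=98
  op14 P1: store L0 := 77 → I/M on L0; bus BusRdX; mem=0
  op15 P0: store L3 := 91 → M/I on L3; bus (none); mem=98
  op16 P1: load  L2 → I/E on L2; bus BusRd; mem=80

state = I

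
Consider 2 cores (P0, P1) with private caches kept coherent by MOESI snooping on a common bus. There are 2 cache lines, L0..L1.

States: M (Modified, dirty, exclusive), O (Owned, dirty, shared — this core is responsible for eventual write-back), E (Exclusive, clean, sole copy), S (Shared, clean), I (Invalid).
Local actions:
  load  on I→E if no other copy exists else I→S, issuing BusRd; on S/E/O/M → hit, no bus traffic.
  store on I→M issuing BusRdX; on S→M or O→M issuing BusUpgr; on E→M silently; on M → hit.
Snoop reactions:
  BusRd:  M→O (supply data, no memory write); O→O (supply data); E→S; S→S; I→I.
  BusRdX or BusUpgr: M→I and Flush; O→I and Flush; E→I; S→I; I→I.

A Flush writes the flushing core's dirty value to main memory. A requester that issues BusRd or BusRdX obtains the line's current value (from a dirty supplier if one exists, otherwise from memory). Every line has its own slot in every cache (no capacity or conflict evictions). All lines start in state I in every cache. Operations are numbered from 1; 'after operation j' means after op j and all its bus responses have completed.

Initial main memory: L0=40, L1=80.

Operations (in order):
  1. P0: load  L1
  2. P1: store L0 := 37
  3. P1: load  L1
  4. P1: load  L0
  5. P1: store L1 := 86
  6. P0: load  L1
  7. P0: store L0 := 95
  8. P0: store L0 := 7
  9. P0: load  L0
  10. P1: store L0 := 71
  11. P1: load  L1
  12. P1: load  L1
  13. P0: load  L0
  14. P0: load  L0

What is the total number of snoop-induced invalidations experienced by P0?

invalidations = 2

1. P0: load  L1  bus=[BusRd]  L1: P0=E P1=I  mem[L1]=80
2. P1: store L0 := 37  bus=[BusRdX]  L0: P0=I P1=M  mem[L0]=40
3. P1: load  L1  bus=[BusRd]  L1: P0=S P1=S  mem[L1]=80
4. P1: load  L0  bus=[-]  L0: P0=I P1=M  mem[L0]=40
5. P1: store L1 := 86  bus=[BusUpgr]  L1: P0=I P1=M  mem[L1]=80
6. P0: load  L1  bus=[BusRd]  L1: P0=S P1=O  mem[L1]=80
7. P0: store L0 := 95  bus=[BusRdX,Flush]  L0: P0=M P1=I  mem[L0]=37
8. P0: store L0 := 7  bus=[-]  L0: P0=M P1=I  mem[L0]=37
9. P0: load  L0  bus=[-]  L0: P0=M P1=I  mem[L0]=37
10. P1: store L0 := 71  bus=[BusRdX,Flush]  L0: P0=I P1=M  mem[L0]=7
11. P1: load  L1  bus=[-]  L1: P0=S P1=O  mem[L1]=80
12. P1: load  L1  bus=[-]  L1: P0=S P1=O  mem[L1]=80
13. P0: load  L0  bus=[BusRd]  L0: P0=S P1=O  mem[L0]=7
14. P0: load  L0  bus=[-]  L0: P0=S P1=O  mem[L0]=7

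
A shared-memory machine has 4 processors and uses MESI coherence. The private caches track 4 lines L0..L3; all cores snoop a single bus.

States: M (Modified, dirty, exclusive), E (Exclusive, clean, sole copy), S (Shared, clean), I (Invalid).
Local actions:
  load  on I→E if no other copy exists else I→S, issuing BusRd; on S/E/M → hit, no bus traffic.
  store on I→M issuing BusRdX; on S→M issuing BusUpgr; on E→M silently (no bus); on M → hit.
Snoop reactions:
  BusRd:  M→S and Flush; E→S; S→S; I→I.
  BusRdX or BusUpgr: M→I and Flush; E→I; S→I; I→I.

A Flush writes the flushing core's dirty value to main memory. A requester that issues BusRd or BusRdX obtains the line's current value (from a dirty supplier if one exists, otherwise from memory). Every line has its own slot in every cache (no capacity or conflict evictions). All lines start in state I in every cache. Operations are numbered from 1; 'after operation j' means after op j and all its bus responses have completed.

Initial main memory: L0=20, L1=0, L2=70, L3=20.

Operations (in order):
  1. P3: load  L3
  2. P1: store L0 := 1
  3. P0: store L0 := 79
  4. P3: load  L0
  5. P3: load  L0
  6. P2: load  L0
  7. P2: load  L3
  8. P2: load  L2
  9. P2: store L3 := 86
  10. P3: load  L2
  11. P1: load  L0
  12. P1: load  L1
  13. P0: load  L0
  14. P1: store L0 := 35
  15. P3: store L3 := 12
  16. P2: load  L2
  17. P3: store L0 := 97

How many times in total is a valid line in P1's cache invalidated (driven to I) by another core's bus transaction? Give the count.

invalidations = 2

  op1 P3: load  L3 → I/I/I/E on L3; bus BusRd; mem=20
  op2 P1: store L0 := 1 → I/M/I/I on L0; bus BusRdX; mem=20
  op3 P0: store L0 := 79 → M/I/I/I on L0; bus BusRdX Flush; mem=1
  op4 P3: load  L0 → S/I/I/S on L0; bus BusRd Flush; mem=79
  op5 P3: load  L0 → S/I/I/S on L0; bus (none); mem=79
  op6 P2: load  L0 → S/I/S/S on L0; bus BusRd; mem=79
  op7 P2: load  L3 → I/I/S/S on L3; bus BusRd; mem=20
  op8 P2: load  L2 → I/I/E/I on L2; bus BusRd; mem=70
  op9 P2: store L3 := 86 → I/I/M/I on L3; bus BusUpgr; mem=20
  op10 P3: load  L2 → I/I/S/S on L2; bus BusRd; mem=70
  op11 P1: load  L0 → S/S/S/S on L0; bus BusRd; mem=79
  op12 P1: load  L1 → I/E/I/I on L1; bus BusRd; mem=0
  op13 P0: load  L0 → S/S/S/S on L0; bus (none); mem=79
  op14 P1: store L0 := 35 → I/M/I/I on L0; bus BusUpgr; mem=79
  op15 P3: store L3 := 12 → I/I/I/M on L3; bus BusRdX Flush; mem=86
  op16 P2: load  L2 → I/I/S/S on L2; bus (none); mem=70
  op17 P3: store L0 := 97 → I/I/I/M on L0; bus BusRdX Flush; mem=35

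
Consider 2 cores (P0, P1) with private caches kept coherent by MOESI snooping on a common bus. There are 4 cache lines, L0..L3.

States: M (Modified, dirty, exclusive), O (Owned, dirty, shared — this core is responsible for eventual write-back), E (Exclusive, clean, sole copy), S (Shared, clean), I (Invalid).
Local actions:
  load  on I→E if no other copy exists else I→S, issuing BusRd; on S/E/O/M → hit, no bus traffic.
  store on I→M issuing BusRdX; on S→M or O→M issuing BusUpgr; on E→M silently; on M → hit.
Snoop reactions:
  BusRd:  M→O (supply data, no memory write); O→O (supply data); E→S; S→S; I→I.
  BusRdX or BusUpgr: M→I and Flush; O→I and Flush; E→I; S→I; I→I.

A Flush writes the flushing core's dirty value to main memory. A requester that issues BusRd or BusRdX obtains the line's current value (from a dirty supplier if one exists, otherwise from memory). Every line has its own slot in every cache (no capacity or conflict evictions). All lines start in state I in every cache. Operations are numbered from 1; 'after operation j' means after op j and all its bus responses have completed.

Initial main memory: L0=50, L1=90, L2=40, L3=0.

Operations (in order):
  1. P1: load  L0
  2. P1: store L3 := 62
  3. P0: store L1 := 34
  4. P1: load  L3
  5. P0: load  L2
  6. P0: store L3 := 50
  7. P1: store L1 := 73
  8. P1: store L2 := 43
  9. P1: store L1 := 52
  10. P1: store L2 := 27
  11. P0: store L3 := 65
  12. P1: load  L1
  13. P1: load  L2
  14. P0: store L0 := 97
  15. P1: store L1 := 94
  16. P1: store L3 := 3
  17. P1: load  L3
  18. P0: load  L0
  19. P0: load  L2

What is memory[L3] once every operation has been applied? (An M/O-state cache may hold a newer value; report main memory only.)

memory[L3] = 65

  op1 P1: load  L0 → I/E on L0; bus BusRd; mem=50
  op2 P1: store L3 := 62 → I/M on L3; bus BusRdX; mem=0
  op3 P0: store L1 := 34 → M/I on L1; bus BusRdX; mem=90
  op4 P1: load  L3 → I/M on L3; bus (none); mem=0
  op5 P0: load  L2 → E/I on L2; bus BusRd; mem=40
  op6 P0: store L3 := 50 → M/I on L3; bus BusRdX Flush; mem=62
  op7 P1: store L1 := 73 → I/M on L1; bus BusRdX Flush; mem=34
  op8 P1: store L2 := 43 → I/M on L2; bus BusRdX; mem=40
  op9 P1: store L1 := 52 → I/M on L1; bus (none); mem=34
  op10 P1: store L2 := 27 → I/M on L2; bus (none); mem=40
  op11 P0: store L3 := 65 → M/I on L3; bus (none); mem=62
  op12 P1: load  L1 → I/M on L1; bus (none); mem=34
  op13 P1: load  L2 → I/M on L2; bus (none); mem=40
  op14 P0: store L0 := 97 → M/I on L0; bus BusRdX; mem=50
  op15 P1: store L1 := 94 → I/M on L1; bus (none); mem=34
  op16 P1: store L3 := 3 → I/M on L3; bus BusRdX Flush; mem=65
  op17 P1: load  L3 → I/M on L3; bus (none); mem=65
  op18 P0: load  L0 → M/I on L0; bus (none); mem=50
  op19 P0: load  L2 → S/O on L2; bus BusRd; mem=40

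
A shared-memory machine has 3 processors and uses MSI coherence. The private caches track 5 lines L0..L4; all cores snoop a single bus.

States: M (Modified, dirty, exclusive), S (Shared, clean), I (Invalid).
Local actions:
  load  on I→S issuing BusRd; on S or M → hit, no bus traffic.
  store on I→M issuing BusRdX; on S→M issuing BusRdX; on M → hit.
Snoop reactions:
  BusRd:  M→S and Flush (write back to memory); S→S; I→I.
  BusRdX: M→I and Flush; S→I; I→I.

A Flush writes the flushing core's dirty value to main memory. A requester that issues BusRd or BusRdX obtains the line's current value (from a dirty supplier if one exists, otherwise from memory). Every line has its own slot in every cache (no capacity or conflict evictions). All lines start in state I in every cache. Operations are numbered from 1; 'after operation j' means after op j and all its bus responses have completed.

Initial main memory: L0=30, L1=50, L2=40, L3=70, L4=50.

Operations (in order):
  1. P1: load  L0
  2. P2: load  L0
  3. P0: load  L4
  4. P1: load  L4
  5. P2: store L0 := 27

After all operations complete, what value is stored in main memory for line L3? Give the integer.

[1] P1: load  L0 | P0:I, P1:S(30), P2:I | bus: BusRd
[2] P2: load  L0 | P0:I, P1:S(30), P2:S(30) | bus: BusRd
[3] P0: load  L4 | P0:S(50), P1:I, P2:I | bus: BusRd
[4] P1: load  L4 | P0:S(50), P1:S(50), P2:I | bus: BusRd
[5] P2: store L0 := 27 | P0:I, P1:I, P2:M(27) | bus: BusRdX

memory[L3] = 70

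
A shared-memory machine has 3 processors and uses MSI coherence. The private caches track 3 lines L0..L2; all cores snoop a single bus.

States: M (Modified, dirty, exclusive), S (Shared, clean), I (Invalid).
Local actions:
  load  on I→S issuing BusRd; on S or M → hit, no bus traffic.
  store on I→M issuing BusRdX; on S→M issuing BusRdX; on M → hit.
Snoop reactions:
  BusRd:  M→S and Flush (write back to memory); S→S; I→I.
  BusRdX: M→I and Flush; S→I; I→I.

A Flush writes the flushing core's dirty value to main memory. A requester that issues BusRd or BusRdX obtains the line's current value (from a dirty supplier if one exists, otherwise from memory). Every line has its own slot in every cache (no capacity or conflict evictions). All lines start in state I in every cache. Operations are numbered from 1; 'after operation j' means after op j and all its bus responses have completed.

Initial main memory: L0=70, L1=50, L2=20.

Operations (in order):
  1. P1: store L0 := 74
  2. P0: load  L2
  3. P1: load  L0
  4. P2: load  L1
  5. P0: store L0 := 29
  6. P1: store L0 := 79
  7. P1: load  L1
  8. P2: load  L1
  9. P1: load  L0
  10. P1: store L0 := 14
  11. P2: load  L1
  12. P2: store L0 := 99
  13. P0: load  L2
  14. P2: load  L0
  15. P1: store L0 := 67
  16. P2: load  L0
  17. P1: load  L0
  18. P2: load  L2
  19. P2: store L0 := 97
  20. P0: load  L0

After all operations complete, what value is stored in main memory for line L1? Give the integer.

memory[L1] = 50

  op1 P1: store L0 := 74 → I/M/I on L0; bus BusRdX; mem=70
  op2 P0: load  L2 → S/I/I on L2; bus BusRd; mem=20
  op3 P1: load  L0 → I/M/I on L0; bus (none); mem=70
  op4 P2: load  L1 → I/I/S on L1; bus BusRd; mem=50
  op5 P0: store L0 := 29 → M/I/I on L0; bus BusRdX Flush; mem=74
  op6 P1: store L0 := 79 → I/M/I on L0; bus BusRdX Flush; mem=29
  op7 P1: load  L1 → I/S/S on L1; bus BusRd; mem=50
  op8 P2: load  L1 → I/S/S on L1; bus (none); mem=50
  op9 P1: load  L0 → I/M/I on L0; bus (none); mem=29
  op10 P1: store L0 := 14 → I/M/I on L0; bus (none); mem=29
  op11 P2: load  L1 → I/S/S on L1; bus (none); mem=50
  op12 P2: store L0 := 99 → I/I/M on L0; bus BusRdX Flush; mem=14
  op13 P0: load  L2 → S/I/I on L2; bus (none); mem=20
  op14 P2: load  L0 → I/I/M on L0; bus (none); mem=14
  op15 P1: store L0 := 67 → I/M/I on L0; bus BusRdX Flush; mem=99
  op16 P2: load  L0 → I/S/S on L0; bus BusRd Flush; mem=67
  op17 P1: load  L0 → I/S/S on L0; bus (none); mem=67
  op18 P2: load  L2 → S/I/S on L2; bus BusRd; mem=20
  op19 P2: store L0 := 97 → I/I/M on L0; bus BusRdX; mem=67
  op20 P0: load  L0 → S/I/S on L0; bus BusRd Flush; mem=97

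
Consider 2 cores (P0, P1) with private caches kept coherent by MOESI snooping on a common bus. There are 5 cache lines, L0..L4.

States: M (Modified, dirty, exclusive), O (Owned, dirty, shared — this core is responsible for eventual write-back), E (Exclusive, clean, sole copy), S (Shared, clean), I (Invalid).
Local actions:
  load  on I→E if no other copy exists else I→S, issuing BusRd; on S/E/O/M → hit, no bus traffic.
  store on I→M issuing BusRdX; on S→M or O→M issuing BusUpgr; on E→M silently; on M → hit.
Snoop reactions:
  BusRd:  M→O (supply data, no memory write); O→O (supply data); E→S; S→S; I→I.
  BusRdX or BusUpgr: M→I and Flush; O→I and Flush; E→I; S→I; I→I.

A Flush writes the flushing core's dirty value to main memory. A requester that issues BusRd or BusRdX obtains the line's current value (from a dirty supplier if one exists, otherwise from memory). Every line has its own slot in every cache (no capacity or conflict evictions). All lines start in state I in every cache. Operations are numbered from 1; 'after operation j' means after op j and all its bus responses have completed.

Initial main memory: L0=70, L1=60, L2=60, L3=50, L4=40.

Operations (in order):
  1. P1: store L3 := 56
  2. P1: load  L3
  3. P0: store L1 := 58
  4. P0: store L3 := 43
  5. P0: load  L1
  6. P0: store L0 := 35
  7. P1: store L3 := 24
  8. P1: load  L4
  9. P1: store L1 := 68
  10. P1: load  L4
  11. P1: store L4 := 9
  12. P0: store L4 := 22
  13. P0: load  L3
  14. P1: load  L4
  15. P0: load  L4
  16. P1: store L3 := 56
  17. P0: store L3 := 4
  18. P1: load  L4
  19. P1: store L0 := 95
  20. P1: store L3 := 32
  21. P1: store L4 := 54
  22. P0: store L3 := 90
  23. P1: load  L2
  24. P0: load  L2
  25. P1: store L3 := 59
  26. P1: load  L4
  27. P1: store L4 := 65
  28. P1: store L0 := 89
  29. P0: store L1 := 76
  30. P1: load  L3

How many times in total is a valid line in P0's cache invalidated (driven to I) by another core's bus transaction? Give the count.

step 1: P1: store L3 := 56  ⟶  IM  (L3)  txn=BusRdX  M[L3]=50
step 2: P1: load  L3  ⟶  IM  (L3)  txn=∅  M[L3]=50
step 3: P0: store L1 := 58  ⟶  MI  (L1)  txn=BusRdX  M[L1]=60
step 4: P0: store L3 := 43  ⟶  MI  (L3)  txn=BusRdX+Flush  M[L3]=56
step 5: P0: load  L1  ⟶  MI  (L1)  txn=∅  M[L1]=60
step 6: P0: store L0 := 35  ⟶  MI  (L0)  txn=BusRdX  M[L0]=70
step 7: P1: store L3 := 24  ⟶  IM  (L3)  txn=BusRdX+Flush  M[L3]=43
step 8: P1: load  L4  ⟶  IE  (L4)  txn=BusRd  M[L4]=40
step 9: P1: store L1 := 68  ⟶  IM  (L1)  txn=BusRdX+Flush  M[L1]=58
step 10: P1: load  L4  ⟶  IE  (L4)  txn=∅  M[L4]=40
step 11: P1: store L4 := 9  ⟶  IM  (L4)  txn=∅  M[L4]=40
step 12: P0: store L4 := 22  ⟶  MI  (L4)  txn=BusRdX+Flush  M[L4]=9
step 13: P0: load  L3  ⟶  SO  (L3)  txn=BusRd  M[L3]=43
step 14: P1: load  L4  ⟶  OS  (L4)  txn=BusRd  M[L4]=9
step 15: P0: load  L4  ⟶  OS  (L4)  txn=∅  M[L4]=9
step 16: P1: store L3 := 56  ⟶  IM  (L3)  txn=BusUpgr  M[L3]=43
step 17: P0: store L3 := 4  ⟶  MI  (L3)  txn=BusRdX+Flush  M[L3]=56
step 18: P1: load  L4  ⟶  OS  (L4)  txn=∅  M[L4]=9
step 19: P1: store L0 := 95  ⟶  IM  (L0)  txn=BusRdX+Flush  M[L0]=35
step 20: P1: store L3 := 32  ⟶  IM  (L3)  txn=BusRdX+Flush  M[L3]=4
step 21: P1: store L4 := 54  ⟶  IM  (L4)  txn=BusUpgr+Flush  M[L4]=22
step 22: P0: store L3 := 90  ⟶  MI  (L3)  txn=BusRdX+Flush  M[L3]=32
step 23: P1: load  L2  ⟶  IE  (L2)  txn=BusRd  M[L2]=60
step 24: P0: load  L2  ⟶  SS  (L2)  txn=BusRd  M[L2]=60
step 25: P1: store L3 := 59  ⟶  IM  (L3)  txn=BusRdX+Flush  M[L3]=90
step 26: P1: load  L4  ⟶  IM  (L4)  txn=∅  M[L4]=22
step 27: P1: store L4 := 65  ⟶  IM  (L4)  txn=∅  M[L4]=22
step 28: P1: store L0 := 89  ⟶  IM  (L0)  txn=∅  M[L0]=35
step 29: P0: store L1 := 76  ⟶  MI  (L1)  txn=BusRdX+Flush  M[L1]=68
step 30: P1: load  L3  ⟶  IM  (L3)  txn=∅  M[L3]=90

invalidations = 7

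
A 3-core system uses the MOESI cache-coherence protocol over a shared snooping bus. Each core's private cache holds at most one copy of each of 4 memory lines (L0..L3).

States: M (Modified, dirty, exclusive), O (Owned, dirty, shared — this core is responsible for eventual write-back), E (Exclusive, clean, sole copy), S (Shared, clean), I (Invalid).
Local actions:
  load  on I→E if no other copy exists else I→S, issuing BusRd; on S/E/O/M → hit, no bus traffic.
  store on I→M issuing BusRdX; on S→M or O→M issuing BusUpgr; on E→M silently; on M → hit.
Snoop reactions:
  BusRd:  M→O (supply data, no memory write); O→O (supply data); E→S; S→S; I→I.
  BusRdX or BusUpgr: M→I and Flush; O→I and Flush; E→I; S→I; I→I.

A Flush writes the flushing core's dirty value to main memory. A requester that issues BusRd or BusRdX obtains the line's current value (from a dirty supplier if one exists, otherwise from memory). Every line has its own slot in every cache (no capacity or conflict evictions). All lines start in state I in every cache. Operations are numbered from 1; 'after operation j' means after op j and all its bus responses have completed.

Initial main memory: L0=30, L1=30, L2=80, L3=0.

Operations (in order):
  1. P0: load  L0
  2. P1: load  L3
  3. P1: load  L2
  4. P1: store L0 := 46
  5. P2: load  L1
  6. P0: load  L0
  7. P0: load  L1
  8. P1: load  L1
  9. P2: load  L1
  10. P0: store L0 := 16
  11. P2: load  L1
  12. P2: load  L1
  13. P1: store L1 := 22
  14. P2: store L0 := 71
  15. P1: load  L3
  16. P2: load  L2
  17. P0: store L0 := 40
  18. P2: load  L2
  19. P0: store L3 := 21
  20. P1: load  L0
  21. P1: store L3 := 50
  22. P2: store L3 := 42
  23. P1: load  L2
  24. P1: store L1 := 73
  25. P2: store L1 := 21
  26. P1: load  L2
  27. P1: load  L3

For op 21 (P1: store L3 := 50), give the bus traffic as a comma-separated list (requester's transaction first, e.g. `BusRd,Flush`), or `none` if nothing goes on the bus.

1. P0: load  L0  bus=[BusRd]  L0: P0=E P1=I P2=I  mem[L0]=30
2. P1: load  L3  bus=[BusRd]  L3: P0=I P1=E P2=I  mem[L3]=0
3. P1: load  L2  bus=[BusRd]  L2: P0=I P1=E P2=I  mem[L2]=80
4. P1: store L0 := 46  bus=[BusRdX]  L0: P0=I P1=M P2=I  mem[L0]=30
5. P2: load  L1  bus=[BusRd]  L1: P0=I P1=I P2=E  mem[L1]=30
6. P0: load  L0  bus=[BusRd]  L0: P0=S P1=O P2=I  mem[L0]=30
7. P0: load  L1  bus=[BusRd]  L1: P0=S P1=I P2=S  mem[L1]=30
8. P1: load  L1  bus=[BusRd]  L1: P0=S P1=S P2=S  mem[L1]=30
9. P2: load  L1  bus=[-]  L1: P0=S P1=S P2=S  mem[L1]=30
10. P0: store L0 := 16  bus=[BusUpgr,Flush]  L0: P0=M P1=I P2=I  mem[L0]=46
11. P2: load  L1  bus=[-]  L1: P0=S P1=S P2=S  mem[L1]=30
12. P2: load  L1  bus=[-]  L1: P0=S P1=S P2=S  mem[L1]=30
13. P1: store L1 := 22  bus=[BusUpgr]  L1: P0=I P1=M P2=I  mem[L1]=30
14. P2: store L0 := 71  bus=[BusRdX,Flush]  L0: P0=I P1=I P2=M  mem[L0]=16
15. P1: load  L3  bus=[-]  L3: P0=I P1=E P2=I  mem[L3]=0
16. P2: load  L2  bus=[BusRd]  L2: P0=I P1=S P2=S  mem[L2]=80
17. P0: store L0 := 40  bus=[BusRdX,Flush]  L0: P0=M P1=I P2=I  mem[L0]=71
18. P2: load  L2  bus=[-]  L2: P0=I P1=S P2=S  mem[L2]=80
19. P0: store L3 := 21  bus=[BusRdX]  L3: P0=M P1=I P2=I  mem[L3]=0
20. P1: load  L0  bus=[BusRd]  L0: P0=O P1=S P2=I  mem[L0]=71
21. P1: store L3 := 50  bus=[BusRdX,Flush]  L3: P0=I P1=M P2=I  mem[L3]=21
22. P2: store L3 := 42  bus=[BusRdX,Flush]  L3: P0=I P1=I P2=M  mem[L3]=50
23. P1: load  L2  bus=[-]  L2: P0=I P1=S P2=S  mem[L2]=80
24. P1: store L1 := 73  bus=[-]  L1: P0=I P1=M P2=I  mem[L1]=30
25. P2: store L1 := 21  bus=[BusRdX,Flush]  L1: P0=I P1=I P2=M  mem[L1]=73
26. P1: load  L2  bus=[-]  L2: P0=I P1=S P2=S  mem[L2]=80
27. P1: load  L3  bus=[BusRd]  L3: P0=I P1=S P2=O  mem[L3]=50

bus = BusRdX,Flush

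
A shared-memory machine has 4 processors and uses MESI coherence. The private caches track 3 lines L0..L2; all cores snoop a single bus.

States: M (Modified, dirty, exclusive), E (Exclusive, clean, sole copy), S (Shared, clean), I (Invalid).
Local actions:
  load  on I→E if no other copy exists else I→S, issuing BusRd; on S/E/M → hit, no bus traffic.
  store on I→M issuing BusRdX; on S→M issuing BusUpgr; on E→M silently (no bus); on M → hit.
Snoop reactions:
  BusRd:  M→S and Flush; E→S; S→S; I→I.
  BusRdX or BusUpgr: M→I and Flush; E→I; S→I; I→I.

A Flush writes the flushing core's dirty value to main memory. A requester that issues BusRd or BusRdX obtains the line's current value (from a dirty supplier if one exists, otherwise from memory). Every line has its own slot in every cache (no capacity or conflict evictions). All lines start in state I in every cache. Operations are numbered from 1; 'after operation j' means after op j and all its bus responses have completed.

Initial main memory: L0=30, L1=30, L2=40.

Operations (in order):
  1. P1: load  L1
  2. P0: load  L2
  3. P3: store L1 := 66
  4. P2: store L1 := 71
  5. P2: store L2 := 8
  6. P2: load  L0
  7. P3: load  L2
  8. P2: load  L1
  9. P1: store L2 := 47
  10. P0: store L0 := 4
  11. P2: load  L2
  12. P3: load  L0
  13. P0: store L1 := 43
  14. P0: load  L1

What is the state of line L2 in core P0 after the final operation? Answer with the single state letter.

1. P1: load  L1  bus=[BusRd]  L1: P0=I P1=E P2=I P3=I  mem[L1]=30
2. P0: load  L2  bus=[BusRd]  L2: P0=E P1=I P2=I P3=I  mem[L2]=40
3. P3: store L1 := 66  bus=[BusRdX]  L1: P0=I P1=I P2=I P3=M  mem[L1]=30
4. P2: store L1 := 71  bus=[BusRdX,Flush]  L1: P0=I P1=I P2=M P3=I  mem[L1]=66
5. P2: store L2 := 8  bus=[BusRdX]  L2: P0=I P1=I P2=M P3=I  mem[L2]=40
6. P2: load  L0  bus=[BusRd]  L0: P0=I P1=I P2=E P3=I  mem[L0]=30
7. P3: load  L2  bus=[BusRd,Flush]  L2: P0=I P1=I P2=S P3=S  mem[L2]=8
8. P2: load  L1  bus=[-]  L1: P0=I P1=I P2=M P3=I  mem[L1]=66
9. P1: store L2 := 47  bus=[BusRdX]  L2: P0=I P1=M P2=I P3=I  mem[L2]=8
10. P0: store L0 := 4  bus=[BusRdX]  L0: P0=M P1=I P2=I P3=I  mem[L0]=30
11. P2: load  L2  bus=[BusRd,Flush]  L2: P0=I P1=S P2=S P3=I  mem[L2]=47
12. P3: load  L0  bus=[BusRd,Flush]  L0: P0=S P1=I P2=I P3=S  mem[L0]=4
13. P0: store L1 := 43  bus=[BusRdX,Flush]  L1: P0=M P1=I P2=I P3=I  mem[L1]=71
14. P0: load  L1  bus=[-]  L1: P0=M P1=I P2=I P3=I  mem[L1]=71

state = I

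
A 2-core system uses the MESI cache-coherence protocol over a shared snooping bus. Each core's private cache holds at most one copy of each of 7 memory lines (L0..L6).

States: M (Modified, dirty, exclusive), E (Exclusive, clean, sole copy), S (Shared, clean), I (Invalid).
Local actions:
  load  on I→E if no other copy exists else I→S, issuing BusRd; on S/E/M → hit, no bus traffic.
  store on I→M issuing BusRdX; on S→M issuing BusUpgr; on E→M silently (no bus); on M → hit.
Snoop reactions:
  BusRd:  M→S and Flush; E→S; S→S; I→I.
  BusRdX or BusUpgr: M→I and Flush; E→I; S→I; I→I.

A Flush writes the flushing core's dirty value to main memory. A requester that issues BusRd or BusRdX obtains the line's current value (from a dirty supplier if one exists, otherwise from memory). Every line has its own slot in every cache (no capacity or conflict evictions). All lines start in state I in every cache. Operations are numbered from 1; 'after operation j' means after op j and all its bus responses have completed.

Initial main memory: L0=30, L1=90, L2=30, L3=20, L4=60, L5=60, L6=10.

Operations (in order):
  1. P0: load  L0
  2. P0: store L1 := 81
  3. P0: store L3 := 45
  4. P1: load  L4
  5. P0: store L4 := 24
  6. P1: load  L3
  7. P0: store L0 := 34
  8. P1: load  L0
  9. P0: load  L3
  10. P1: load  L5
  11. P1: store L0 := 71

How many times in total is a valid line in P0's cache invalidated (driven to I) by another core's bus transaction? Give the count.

invalidations = 1

1. P0: load  L0  bus=[BusRd]  L0: P0=E P1=I  mem[L0]=30
2. P0: store L1 := 81  bus=[BusRdX]  L1: P0=M P1=I  mem[L1]=90
3. P0: store L3 := 45  bus=[BusRdX]  L3: P0=M P1=I  mem[L3]=20
4. P1: load  L4  bus=[BusRd]  L4: P0=I P1=E  mem[L4]=60
5. P0: store L4 := 24  bus=[BusRdX]  L4: P0=M P1=I  mem[L4]=60
6. P1: load  L3  bus=[BusRd,Flush]  L3: P0=S P1=S  mem[L3]=45
7. P0: store L0 := 34  bus=[-]  L0: P0=M P1=I  mem[L0]=30
8. P1: load  L0  bus=[BusRd,Flush]  L0: P0=S P1=S  mem[L0]=34
9. P0: load  L3  bus=[-]  L3: P0=S P1=S  mem[L3]=45
10. P1: load  L5  bus=[BusRd]  L5: P0=I P1=E  mem[L5]=60
11. P1: store L0 := 71  bus=[BusUpgr]  L0: P0=I P1=M  mem[L0]=34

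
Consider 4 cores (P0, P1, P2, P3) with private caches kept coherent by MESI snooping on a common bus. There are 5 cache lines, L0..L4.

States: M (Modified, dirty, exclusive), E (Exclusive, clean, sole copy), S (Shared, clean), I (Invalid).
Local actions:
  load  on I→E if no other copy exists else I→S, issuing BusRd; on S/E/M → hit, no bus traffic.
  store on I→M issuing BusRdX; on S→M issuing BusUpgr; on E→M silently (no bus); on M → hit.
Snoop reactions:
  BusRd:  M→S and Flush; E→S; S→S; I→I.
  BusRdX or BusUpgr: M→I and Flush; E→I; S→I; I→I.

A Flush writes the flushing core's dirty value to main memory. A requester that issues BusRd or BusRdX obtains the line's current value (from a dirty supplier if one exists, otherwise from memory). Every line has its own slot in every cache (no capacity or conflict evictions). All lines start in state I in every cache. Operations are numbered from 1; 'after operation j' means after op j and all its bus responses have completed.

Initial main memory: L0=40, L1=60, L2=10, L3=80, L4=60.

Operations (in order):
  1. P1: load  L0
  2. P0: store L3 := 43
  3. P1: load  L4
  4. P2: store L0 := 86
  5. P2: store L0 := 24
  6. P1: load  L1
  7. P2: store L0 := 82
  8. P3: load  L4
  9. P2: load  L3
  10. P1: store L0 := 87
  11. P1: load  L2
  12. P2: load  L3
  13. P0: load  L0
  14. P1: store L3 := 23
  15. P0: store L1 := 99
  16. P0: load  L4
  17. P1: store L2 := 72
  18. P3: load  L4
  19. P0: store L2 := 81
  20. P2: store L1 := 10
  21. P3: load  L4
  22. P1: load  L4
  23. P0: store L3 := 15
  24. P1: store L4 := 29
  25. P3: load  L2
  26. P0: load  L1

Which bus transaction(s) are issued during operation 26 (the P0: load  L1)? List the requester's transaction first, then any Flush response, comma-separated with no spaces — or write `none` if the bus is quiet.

bus = BusRd,Flush

  op1 P1: load  L0 → I/E/I/I on L0; bus BusRd; mem=40
  op2 P0: store L3 := 43 → M/I/I/I on L3; bus BusRdX; mem=80
  op3 P1: load  L4 → I/E/I/I on L4; bus BusRd; mem=60
  op4 P2: store L0 := 86 → I/I/M/I on L0; bus BusRdX; mem=40
  op5 P2: store L0 := 24 → I/I/M/I on L0; bus (none); mem=40
  op6 P1: load  L1 → I/E/I/I on L1; bus BusRd; mem=60
  op7 P2: store L0 := 82 → I/I/M/I on L0; bus (none); mem=40
  op8 P3: load  L4 → I/S/I/S on L4; bus BusRd; mem=60
  op9 P2: load  L3 → S/I/S/I on L3; bus BusRd Flush; mem=43
  op10 P1: store L0 := 87 → I/M/I/I on L0; bus BusRdX Flush; mem=82
  op11 P1: load  L2 → I/E/I/I on L2; bus BusRd; mem=10
  op12 P2: load  L3 → S/I/S/I on L3; bus (none); mem=43
  op13 P0: load  L0 → S/S/I/I on L0; bus BusRd Flush; mem=87
  op14 P1: store L3 := 23 → I/M/I/I on L3; bus BusRdX; mem=43
  op15 P0: store L1 := 99 → M/I/I/I on L1; bus BusRdX; mem=60
  op16 P0: load  L4 → S/S/I/S on L4; bus BusRd; mem=60
  op17 P1: store L2 := 72 → I/M/I/I on L2; bus (none); mem=10
  op18 P3: load  L4 → S/S/I/S on L4; bus (none); mem=60
  op19 P0: store L2 := 81 → M/I/I/I on L2; bus BusRdX Flush; mem=72
  op20 P2: store L1 := 10 → I/I/M/I on L1; bus BusRdX Flush; mem=99
  op21 P3: load  L4 → S/S/I/S on L4; bus (none); mem=60
  op22 P1: load  L4 → S/S/I/S on L4; bus (none); mem=60
  op23 P0: store L3 := 15 → M/I/I/I on L3; bus BusRdX Flush; mem=23
  op24 P1: store L4 := 29 → I/M/I/I on L4; bus BusUpgr; mem=60
  op25 P3: load  L2 → S/I/I/S on L2; bus BusRd Flush; mem=81
  op26 P0: load  L1 → S/I/S/I on L1; bus BusRd Flush; mem=10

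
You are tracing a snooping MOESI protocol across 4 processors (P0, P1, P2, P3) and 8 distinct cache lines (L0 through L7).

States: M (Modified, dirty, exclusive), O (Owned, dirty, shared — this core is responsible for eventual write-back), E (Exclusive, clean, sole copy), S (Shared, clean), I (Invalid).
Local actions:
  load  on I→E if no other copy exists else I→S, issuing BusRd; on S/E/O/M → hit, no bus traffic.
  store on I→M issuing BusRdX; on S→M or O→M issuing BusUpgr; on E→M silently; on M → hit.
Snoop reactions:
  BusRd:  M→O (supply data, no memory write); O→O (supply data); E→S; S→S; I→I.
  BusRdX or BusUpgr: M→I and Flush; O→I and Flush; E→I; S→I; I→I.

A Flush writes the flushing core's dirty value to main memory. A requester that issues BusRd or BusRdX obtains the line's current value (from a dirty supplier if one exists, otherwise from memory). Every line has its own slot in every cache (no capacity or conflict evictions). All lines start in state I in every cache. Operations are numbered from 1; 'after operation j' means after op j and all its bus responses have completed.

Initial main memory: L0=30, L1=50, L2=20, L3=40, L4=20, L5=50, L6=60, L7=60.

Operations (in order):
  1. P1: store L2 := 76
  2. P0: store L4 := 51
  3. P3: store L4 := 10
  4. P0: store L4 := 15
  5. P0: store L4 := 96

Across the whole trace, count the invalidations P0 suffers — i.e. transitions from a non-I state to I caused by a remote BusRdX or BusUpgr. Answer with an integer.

invalidations = 1

step 1: P1: store L2 := 76  ⟶  IMII  (L2)  txn=BusRdX  M[L2]=20
step 2: P0: store L4 := 51  ⟶  MIII  (L4)  txn=BusRdX  M[L4]=20
step 3: P3: store L4 := 10  ⟶  IIIM  (L4)  txn=BusRdX+Flush  M[L4]=51
step 4: P0: store L4 := 15  ⟶  MIII  (L4)  txn=BusRdX+Flush  M[L4]=10
step 5: P0: store L4 := 96  ⟶  MIII  (L4)  txn=∅  M[L4]=10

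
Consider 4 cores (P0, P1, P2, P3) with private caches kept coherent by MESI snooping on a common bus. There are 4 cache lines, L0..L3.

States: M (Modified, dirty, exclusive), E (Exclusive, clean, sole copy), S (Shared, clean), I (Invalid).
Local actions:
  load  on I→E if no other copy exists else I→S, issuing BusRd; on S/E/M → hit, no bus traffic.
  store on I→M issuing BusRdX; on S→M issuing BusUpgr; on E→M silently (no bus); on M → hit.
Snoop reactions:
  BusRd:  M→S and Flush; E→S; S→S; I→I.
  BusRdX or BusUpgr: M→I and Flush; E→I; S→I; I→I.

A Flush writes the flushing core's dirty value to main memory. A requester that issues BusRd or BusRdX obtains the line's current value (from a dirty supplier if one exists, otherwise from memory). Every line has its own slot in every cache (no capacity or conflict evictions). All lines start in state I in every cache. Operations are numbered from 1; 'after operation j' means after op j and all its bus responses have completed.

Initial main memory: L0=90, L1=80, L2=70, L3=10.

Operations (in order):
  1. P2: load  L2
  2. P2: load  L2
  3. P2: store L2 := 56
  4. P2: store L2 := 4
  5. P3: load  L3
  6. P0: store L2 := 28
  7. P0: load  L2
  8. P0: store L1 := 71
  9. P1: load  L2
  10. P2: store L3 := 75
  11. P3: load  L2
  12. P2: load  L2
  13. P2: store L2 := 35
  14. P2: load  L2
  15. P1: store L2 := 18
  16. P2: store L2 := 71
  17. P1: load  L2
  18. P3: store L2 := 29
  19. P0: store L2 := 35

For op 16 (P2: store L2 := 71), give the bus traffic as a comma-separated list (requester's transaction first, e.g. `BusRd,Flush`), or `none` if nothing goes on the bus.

  op1 P2: load  L2 → I/I/E/I on L2; bus BusRd; mem=70
  op2 P2: load  L2 → I/I/E/I on L2; bus (none); mem=70
  op3 P2: store L2 := 56 → I/I/M/I on L2; bus (none); mem=70
  op4 P2: store L2 := 4 → I/I/M/I on L2; bus (none); mem=70
  op5 P3: load  L3 → I/I/I/E on L3; bus BusRd; mem=10
  op6 P0: store L2 := 28 → M/I/I/I on L2; bus BusRdX Flush; mem=4
  op7 P0: load  L2 → M/I/I/I on L2; bus (none); mem=4
  op8 P0: store L1 := 71 → M/I/I/I on L1; bus BusRdX; mem=80
  op9 P1: load  L2 → S/S/I/I on L2; bus BusRd Flush; mem=28
  op10 P2: store L3 := 75 → I/I/M/I on L3; bus BusRdX; mem=10
  op11 P3: load  L2 → S/S/I/S on L2; bus BusRd; mem=28
  op12 P2: load  L2 → S/S/S/S on L2; bus BusRd; mem=28
  op13 P2: store L2 := 35 → I/I/M/I on L2; bus BusUpgr; mem=28
  op14 P2: load  L2 → I/I/M/I on L2; bus (none); mem=28
  op15 P1: store L2 := 18 → I/M/I/I on L2; bus BusRdX Flush; mem=35
  op16 P2: store L2 := 71 → I/I/M/I on L2; bus BusRdX Flush; mem=18
  op17 P1: load  L2 → I/S/S/I on L2; bus BusRd Flush; mem=71
  op18 P3: store L2 := 29 → I/I/I/M on L2; bus BusRdX; mem=71
  op19 P0: store L2 := 35 → M/I/I/I on L2; bus BusRdX Flush; mem=29

bus = BusRdX,Flush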